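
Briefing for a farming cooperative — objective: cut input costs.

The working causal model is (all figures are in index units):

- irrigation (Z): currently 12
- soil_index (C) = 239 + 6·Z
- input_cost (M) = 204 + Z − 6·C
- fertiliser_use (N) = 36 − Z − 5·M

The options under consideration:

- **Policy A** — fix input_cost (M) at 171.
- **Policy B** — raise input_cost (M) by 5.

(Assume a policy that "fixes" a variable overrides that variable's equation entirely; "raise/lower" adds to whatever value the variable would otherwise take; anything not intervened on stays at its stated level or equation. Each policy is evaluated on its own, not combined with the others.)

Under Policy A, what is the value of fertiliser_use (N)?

Policy A (M := 171):
  Z = 12
  C = 239 + 6·12 = 311
  M = 171
  N = 36 − 12 − 5·171 = -831

-831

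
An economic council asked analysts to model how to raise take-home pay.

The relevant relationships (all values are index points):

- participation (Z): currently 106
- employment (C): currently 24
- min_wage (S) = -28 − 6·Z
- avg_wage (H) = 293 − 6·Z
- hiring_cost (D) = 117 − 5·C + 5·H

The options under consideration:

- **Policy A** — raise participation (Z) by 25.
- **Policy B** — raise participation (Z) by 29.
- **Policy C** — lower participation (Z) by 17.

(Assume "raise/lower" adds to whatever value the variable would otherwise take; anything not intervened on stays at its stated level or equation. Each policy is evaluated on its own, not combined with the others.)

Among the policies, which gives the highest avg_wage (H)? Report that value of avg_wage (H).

Policy A (Z + 25):
  Z = 106 + 25 = 131
  H = 293 − 6·131 = -493
Policy B (Z + 29):
  Z = 106 + 29 = 135
  H = 293 − 6·135 = -517
Policy C (Z − 17):
  Z = 106 − 17 = 89
  H = 293 − 6·89 = -241
Comparing — Policy A: H=-493, Policy B: H=-517, Policy C: H=-241. Highest is -241 (Policy C).

-241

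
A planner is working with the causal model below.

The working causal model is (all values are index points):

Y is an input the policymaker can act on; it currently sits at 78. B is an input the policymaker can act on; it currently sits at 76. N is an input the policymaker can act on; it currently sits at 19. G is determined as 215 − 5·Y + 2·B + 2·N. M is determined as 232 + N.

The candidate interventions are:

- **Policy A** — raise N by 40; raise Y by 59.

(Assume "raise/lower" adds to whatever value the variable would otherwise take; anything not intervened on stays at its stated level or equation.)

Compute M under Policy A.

Policy A (N + 40, Y + 59):
  N = 19 + 40 = 59
  M = 232 + 59 = 291

291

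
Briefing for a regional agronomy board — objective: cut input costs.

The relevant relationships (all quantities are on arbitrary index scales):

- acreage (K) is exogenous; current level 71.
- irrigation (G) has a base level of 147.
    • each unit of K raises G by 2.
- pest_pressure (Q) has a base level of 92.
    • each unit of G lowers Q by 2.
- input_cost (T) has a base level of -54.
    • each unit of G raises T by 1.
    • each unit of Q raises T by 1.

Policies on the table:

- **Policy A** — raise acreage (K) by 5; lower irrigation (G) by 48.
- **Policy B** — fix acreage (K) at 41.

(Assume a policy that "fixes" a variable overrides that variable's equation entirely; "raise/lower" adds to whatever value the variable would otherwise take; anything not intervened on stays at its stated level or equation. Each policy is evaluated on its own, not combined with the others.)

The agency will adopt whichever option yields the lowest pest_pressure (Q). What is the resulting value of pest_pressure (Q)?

-410

Policy A (K + 5, G − 48):
  K = 71 + 5 = 76
  G = 147 + 2·76 (−48 from intervention) = 251
  Q = 92 − 2·251 = -410
Policy B (K := 41):
  K = 41
  G = 147 + 2·41 = 229
  Q = 92 − 2·229 = -366
Comparing — Policy A: Q=-410, Policy B: Q=-366. Lowest is -410 (Policy A).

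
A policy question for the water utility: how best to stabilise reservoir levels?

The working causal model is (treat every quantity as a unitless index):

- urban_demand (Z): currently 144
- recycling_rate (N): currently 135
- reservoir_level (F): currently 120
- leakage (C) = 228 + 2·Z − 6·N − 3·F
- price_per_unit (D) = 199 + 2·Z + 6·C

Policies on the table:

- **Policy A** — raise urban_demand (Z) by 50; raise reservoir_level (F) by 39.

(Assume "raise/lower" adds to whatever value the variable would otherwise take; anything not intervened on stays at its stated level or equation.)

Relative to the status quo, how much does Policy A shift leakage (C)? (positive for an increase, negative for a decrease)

-17

Baseline:
  Z = 144
  N = 135
  F = 120
  C = 228 + 2·144 − 6·135 − 3·120 = -654
Policy A (Z + 50, F + 39):
  Z = 144 + 50 = 194
  N = 135
  F = 120 + 39 = 159
  C = 228 + 2·194 − 6·135 − 3·159 = -671
Change in C: -671 − (-654) = -17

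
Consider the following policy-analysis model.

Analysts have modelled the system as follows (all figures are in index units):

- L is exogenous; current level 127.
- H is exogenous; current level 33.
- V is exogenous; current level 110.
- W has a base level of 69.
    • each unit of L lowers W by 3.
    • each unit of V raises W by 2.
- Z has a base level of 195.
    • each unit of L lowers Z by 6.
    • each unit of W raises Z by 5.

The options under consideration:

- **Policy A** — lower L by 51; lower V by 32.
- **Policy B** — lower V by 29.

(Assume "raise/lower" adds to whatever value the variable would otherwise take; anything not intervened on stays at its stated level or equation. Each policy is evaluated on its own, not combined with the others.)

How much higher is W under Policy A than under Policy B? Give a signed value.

147

Policy A (L − 51, V − 32):
  L = 127 − 51 = 76
  V = 110 − 32 = 78
  W = 69 − 3·76 + 2·78 = -3
Policy B (V − 29):
  L = 127
  V = 110 − 29 = 81
  W = 69 − 3·127 + 2·81 = -150
W: -3 − (-150) = 147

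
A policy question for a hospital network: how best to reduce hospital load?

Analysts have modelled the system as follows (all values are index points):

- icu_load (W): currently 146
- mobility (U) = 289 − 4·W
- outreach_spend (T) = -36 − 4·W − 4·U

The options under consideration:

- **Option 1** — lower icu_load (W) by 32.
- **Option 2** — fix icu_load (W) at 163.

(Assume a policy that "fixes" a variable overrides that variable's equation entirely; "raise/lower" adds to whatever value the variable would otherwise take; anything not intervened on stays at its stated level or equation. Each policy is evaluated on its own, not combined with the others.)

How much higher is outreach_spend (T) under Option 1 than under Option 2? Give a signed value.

Option 1 (W − 32):
  W = 146 − 32 = 114
  U = 289 − 4·114 = -167
  T = -36 − 4·114 − 4·(-167) = 176
Option 2 (W := 163):
  W = 163
  U = 289 − 4·163 = -363
  T = -36 − 4·163 − 4·(-363) = 764
T: 176 − 764 = -588

-588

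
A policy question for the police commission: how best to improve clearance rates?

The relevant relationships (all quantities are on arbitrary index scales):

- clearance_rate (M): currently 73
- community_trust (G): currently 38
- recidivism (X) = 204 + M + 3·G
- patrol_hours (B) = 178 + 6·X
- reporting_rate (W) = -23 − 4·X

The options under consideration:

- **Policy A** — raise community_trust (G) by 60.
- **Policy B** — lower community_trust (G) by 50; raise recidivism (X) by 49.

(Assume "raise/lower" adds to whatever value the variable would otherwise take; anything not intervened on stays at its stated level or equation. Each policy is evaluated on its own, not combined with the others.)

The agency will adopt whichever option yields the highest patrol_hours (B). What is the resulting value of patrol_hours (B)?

Policy A (G + 60):
  M = 73
  G = 38 + 60 = 98
  X = 204 + 73 + 3·98 = 571
  B = 178 + 6·571 = 3604
Policy B (G − 50, X + 49):
  M = 73
  G = 38 − 50 = -12
  X = 204 + 73 + 3·(-12) (+49 from intervention) = 290
  B = 178 + 6·290 = 1918
Comparing — Policy A: B=3604, Policy B: B=1918. Highest is 3604 (Policy A).

3604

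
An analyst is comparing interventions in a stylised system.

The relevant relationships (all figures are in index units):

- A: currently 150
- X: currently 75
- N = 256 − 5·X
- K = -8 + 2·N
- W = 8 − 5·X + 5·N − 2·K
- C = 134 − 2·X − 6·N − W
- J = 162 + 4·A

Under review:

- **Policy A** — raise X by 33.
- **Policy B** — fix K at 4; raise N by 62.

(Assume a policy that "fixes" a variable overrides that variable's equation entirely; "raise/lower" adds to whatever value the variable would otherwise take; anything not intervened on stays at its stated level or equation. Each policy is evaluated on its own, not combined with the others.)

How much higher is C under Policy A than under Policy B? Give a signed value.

1436

Policy A (X + 33):
  X = 75 + 33 = 108
  N = 256 − 5·108 = -284
  K = -8 + 2·(-284) = -576
  W = 8 − 5·108 + 5·(-284) − 2·(-576) = -800
  C = 134 − 2·108 − 6·(-284) − (-800) = 2422
Policy B (K := 4, N + 62):
  X = 75
  N = 256 − 5·75 (+62 from intervention) = -57
  K = 4
  W = 8 − 5·75 + 5·(-57) − 2·4 = -660
  C = 134 − 2·75 − 6·(-57) − (-660) = 986
C: 2422 − 986 = 1436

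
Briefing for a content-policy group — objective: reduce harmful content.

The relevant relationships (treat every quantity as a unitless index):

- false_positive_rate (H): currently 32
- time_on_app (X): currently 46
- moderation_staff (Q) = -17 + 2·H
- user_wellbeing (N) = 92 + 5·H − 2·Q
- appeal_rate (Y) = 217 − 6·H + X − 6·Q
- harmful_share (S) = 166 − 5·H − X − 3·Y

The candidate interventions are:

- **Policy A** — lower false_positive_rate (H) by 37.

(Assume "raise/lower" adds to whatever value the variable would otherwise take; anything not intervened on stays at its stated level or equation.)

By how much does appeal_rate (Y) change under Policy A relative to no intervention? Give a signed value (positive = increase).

Baseline:
  H = 32
  X = 46
  Q = -17 + 2·32 = 47
  Y = 217 − 6·32 + 46 − 6·47 = -211
Policy A (H − 37):
  H = 32 − 37 = -5
  X = 46
  Q = -17 + 2·(-5) = -27
  Y = 217 − 6·(-5) + 46 − 6·(-27) = 455
Change in Y: 455 − (-211) = 666

666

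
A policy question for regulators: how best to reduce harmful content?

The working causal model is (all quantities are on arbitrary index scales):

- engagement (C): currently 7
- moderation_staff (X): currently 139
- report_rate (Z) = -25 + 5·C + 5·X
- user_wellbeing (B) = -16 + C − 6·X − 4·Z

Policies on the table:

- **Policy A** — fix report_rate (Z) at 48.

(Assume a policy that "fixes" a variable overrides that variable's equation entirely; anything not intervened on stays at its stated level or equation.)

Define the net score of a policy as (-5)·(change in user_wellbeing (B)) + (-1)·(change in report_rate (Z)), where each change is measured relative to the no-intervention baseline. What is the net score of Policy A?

-12483

Baseline:
  C = 7
  X = 139
  Z = -25 + 5·7 + 5·139 = 705
  B = -16 + 7 − 6·139 − 4·705 = -3663
Policy A (Z := 48):
  C = 7
  X = 139
  Z = 48
  B = -16 + 7 − 6·139 − 4·48 = -1035
ΔB = -1035 − (-3663) = 2628; ΔZ = 48 − 705 = -657
Score = (-5)·2628 + (-1)·(-657) = -12483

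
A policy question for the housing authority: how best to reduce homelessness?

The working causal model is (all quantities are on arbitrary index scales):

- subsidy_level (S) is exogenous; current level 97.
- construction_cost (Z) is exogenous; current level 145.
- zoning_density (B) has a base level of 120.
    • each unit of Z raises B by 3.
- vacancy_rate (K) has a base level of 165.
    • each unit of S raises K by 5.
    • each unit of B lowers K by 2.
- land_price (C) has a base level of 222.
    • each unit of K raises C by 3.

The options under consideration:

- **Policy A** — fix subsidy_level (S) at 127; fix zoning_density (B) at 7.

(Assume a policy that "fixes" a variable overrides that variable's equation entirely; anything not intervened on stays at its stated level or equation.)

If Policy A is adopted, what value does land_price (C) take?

2580

Policy A (S := 127, B := 7):
  S = 127
  Z = 145
  B = 7
  K = 165 + 5·127 − 2·7 = 786
  C = 222 + 3·786 = 2580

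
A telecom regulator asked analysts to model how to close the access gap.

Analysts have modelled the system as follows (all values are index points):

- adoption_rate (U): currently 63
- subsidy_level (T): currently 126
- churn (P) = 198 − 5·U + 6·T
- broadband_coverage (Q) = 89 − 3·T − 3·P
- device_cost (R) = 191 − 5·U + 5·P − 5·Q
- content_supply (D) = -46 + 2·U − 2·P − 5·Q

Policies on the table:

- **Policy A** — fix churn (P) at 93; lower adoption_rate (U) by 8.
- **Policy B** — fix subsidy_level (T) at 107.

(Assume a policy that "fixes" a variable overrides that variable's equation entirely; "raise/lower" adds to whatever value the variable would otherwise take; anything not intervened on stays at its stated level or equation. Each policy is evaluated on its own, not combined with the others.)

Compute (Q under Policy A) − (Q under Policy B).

Policy A (P := 93, U − 8):
  U = 63 − 8 = 55
  T = 126
  P = 93
  Q = 89 − 3·126 − 3·93 = -568
Policy B (T := 107):
  U = 63
  T = 107
  P = 198 − 5·63 + 6·107 = 525
  Q = 89 − 3·107 − 3·525 = -1807
Q: -568 − (-1807) = 1239

1239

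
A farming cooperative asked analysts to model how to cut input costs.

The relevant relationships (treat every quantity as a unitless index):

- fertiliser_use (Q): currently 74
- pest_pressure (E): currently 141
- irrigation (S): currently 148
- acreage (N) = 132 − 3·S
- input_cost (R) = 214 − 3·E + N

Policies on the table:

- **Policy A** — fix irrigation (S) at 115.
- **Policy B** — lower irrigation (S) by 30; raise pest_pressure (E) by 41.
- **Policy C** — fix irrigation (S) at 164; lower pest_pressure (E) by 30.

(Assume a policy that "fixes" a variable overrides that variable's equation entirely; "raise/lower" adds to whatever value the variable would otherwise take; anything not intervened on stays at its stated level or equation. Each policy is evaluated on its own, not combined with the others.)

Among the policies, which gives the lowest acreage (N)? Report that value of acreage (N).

-360

Policy A (S := 115):
  S = 115
  N = 132 − 3·115 = -213
Policy B (S − 30, E + 41):
  S = 148 − 30 = 118
  N = 132 − 3·118 = -222
Policy C (S := 164, E − 30):
  S = 164
  N = 132 − 3·164 = -360
Comparing — Policy A: N=-213, Policy B: N=-222, Policy C: N=-360. Lowest is -360 (Policy C).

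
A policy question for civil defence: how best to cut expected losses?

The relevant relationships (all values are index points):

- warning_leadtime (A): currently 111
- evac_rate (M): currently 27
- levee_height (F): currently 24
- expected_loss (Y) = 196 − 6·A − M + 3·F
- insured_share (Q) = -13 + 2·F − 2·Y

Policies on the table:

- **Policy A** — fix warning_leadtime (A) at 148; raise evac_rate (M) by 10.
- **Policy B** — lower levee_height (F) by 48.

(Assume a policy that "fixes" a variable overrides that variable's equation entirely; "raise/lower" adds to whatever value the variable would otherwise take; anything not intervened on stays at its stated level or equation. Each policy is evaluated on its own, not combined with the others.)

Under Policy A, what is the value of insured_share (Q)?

Policy A (A := 148, M + 10):
  A = 148
  M = 27 + 10 = 37
  F = 24
  Y = 196 − 6·148 − 37 + 3·24 = -657
  Q = -13 + 2·24 − 2·(-657) = 1349

1349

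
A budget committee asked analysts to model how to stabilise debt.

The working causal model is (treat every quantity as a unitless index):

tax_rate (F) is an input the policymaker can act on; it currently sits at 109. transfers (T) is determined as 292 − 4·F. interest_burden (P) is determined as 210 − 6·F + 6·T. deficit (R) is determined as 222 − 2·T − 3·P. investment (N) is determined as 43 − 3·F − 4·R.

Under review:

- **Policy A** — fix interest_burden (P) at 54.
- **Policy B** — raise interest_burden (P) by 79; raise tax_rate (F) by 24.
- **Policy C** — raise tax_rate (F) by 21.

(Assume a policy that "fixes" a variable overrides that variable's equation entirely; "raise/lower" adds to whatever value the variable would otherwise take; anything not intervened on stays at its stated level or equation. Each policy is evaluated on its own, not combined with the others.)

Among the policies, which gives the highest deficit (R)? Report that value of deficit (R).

6549

Policy A (P := 54):
  F = 109
  T = 292 − 4·109 = -144
  P = 54
  R = 222 − 2·(-144) − 3·54 = 348
Policy B (P + 79, F + 24):
  F = 109 + 24 = 133
  T = 292 − 4·133 = -240
  P = 210 − 6·133 + 6·(-240) (+79 from intervention) = -1949
  R = 222 − 2·(-240) − 3·(-1949) = 6549
Policy C (F + 21):
  F = 109 + 21 = 130
  T = 292 − 4·130 = -228
  P = 210 − 6·130 + 6·(-228) = -1938
  R = 222 − 2·(-228) − 3·(-1938) = 6492
Comparing — Policy A: R=348, Policy B: R=6549, Policy C: R=6492. Highest is 6549 (Policy B).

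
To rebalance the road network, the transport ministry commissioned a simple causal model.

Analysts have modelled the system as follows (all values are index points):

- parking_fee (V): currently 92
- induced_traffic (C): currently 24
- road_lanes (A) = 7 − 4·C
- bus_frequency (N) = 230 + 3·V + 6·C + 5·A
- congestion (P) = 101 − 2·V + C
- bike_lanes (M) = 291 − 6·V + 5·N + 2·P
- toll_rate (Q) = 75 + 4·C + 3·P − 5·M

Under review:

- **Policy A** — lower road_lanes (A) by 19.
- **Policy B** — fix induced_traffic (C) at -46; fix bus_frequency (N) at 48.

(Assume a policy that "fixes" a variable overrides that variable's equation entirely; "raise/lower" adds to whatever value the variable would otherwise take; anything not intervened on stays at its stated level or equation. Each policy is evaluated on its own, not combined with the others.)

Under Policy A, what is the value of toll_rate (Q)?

-861

Policy A (A − 19):
  V = 92
  C = 24
  A = 7 − 4·24 (−19 from intervention) = -108
  N = 230 + 3·92 + 6·24 + 5·(-108) = 110
  P = 101 − 2·92 + 24 = -59
  M = 291 − 6·92 + 5·110 + 2·(-59) = 171
  Q = 75 + 4·24 + 3·(-59) − 5·171 = -861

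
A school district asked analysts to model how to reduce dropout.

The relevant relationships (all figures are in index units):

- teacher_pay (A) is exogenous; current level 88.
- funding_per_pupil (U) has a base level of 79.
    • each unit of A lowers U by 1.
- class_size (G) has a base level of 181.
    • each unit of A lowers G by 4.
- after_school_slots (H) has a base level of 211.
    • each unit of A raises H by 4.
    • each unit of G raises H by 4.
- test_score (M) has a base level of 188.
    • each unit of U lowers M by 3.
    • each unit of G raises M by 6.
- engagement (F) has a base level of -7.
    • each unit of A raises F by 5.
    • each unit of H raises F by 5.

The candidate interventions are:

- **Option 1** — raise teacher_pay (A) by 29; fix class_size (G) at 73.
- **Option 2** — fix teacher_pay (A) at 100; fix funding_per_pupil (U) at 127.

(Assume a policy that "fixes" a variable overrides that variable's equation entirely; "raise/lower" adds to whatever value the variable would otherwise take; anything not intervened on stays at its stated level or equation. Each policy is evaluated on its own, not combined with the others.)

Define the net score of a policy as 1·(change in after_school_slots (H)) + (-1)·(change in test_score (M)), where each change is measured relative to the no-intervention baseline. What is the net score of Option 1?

Baseline:
  A = 88
  U = 79 − 88 = -9
  G = 181 − 4·88 = -171
  H = 211 + 4·88 + 4·(-171) = -121
  M = 188 − 3·(-9) + 6·(-171) = -811
Option 1 (A + 29, G := 73):
  A = 88 + 29 = 117
  U = 79 − 117 = -38
  G = 73
  H = 211 + 4·117 + 4·73 = 971
  M = 188 − 3·(-38) + 6·73 = 740
ΔH = 971 − (-121) = 1092; ΔM = 740 − (-811) = 1551
Score = 1·1092 + (-1)·1551 = -459

-459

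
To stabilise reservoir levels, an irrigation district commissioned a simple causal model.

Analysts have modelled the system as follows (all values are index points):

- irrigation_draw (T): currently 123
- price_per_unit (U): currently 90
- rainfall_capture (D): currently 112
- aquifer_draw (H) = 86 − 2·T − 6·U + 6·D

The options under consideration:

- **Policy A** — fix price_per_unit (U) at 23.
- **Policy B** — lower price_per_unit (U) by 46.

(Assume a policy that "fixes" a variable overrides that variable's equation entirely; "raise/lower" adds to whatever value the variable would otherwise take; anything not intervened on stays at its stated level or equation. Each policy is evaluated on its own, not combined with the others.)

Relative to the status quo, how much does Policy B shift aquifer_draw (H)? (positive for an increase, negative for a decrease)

Baseline:
  T = 123
  U = 90
  D = 112
  H = 86 − 2·123 − 6·90 + 6·112 = -28
Policy B (U − 46):
  T = 123
  U = 90 − 46 = 44
  D = 112
  H = 86 − 2·123 − 6·44 + 6·112 = 248
Change in H: 248 − (-28) = 276

276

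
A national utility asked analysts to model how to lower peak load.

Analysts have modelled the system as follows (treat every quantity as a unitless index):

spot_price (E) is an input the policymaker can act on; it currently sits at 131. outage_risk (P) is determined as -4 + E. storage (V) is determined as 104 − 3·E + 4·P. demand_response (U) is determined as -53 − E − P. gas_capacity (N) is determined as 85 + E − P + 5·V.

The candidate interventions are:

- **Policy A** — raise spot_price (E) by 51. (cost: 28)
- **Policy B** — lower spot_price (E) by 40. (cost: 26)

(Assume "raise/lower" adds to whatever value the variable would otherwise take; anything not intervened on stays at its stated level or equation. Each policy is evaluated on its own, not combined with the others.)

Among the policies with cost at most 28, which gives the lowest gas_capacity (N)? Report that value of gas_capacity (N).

Policy A (E + 51):
  E = 131 + 51 = 182
  P = -4 + 182 = 178
  V = 104 − 3·182 + 4·178 = 270
  N = 85 + 182 − 178 + 5·270 = 1439
Policy B (E − 40):
  E = 131 − 40 = 91
  P = -4 + 91 = 87
  V = 104 − 3·91 + 4·87 = 179
  N = 85 + 91 − 87 + 5·179 = 984
Comparing — Policy A: N=1439, Policy B: N=984. Lowest is 984 (Policy B).

984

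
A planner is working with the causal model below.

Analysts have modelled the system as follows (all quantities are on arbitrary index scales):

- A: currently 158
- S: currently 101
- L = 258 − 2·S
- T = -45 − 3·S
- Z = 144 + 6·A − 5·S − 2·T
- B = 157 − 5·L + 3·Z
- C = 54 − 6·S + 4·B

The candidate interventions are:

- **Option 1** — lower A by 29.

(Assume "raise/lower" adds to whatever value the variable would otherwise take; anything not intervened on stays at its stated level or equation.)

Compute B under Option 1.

3204

Option 1 (A − 29):
  A = 158 − 29 = 129
  S = 101
  L = 258 − 2·101 = 56
  T = -45 − 3·101 = -348
  Z = 144 + 6·129 − 5·101 − 2·(-348) = 1109
  B = 157 − 5·56 + 3·1109 = 3204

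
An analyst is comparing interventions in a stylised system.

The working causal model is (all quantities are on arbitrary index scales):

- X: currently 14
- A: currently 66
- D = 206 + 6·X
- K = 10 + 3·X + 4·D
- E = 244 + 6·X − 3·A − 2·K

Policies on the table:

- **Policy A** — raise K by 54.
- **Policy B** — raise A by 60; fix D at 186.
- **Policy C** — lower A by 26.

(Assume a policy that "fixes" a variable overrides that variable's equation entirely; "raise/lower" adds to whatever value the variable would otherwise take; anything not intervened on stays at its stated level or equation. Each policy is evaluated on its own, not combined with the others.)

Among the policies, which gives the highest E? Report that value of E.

Policy A (K + 54):
  X = 14
  A = 66
  D = 206 + 6·14 = 290
  K = 10 + 3·14 + 4·290 (+54 from intervention) = 1266
  E = 244 + 6·14 − 3·66 − 2·1266 = -2402
Policy B (A + 60, D := 186):
  X = 14
  A = 66 + 60 = 126
  D = 186
  K = 10 + 3·14 + 4·186 = 796
  E = 244 + 6·14 − 3·126 − 2·796 = -1642
Policy C (A − 26):
  X = 14
  A = 66 − 26 = 40
  D = 206 + 6·14 = 290
  K = 10 + 3·14 + 4·290 = 1212
  E = 244 + 6·14 − 3·40 − 2·1212 = -2216
Comparing — Policy A: E=-2402, Policy B: E=-1642, Policy C: E=-2216. Highest is -1642 (Policy B).

-1642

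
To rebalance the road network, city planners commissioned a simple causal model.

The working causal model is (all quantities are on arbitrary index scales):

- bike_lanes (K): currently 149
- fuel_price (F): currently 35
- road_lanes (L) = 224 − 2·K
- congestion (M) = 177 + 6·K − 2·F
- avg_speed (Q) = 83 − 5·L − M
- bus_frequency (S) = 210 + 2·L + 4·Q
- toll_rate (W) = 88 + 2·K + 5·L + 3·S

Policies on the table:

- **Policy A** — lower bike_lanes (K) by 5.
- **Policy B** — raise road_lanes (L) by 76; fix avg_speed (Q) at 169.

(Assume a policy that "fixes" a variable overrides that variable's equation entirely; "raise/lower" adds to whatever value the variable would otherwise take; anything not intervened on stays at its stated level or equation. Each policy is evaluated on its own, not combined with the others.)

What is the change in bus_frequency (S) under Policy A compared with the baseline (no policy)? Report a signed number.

-60

Baseline:
  K = 149
  F = 35
  L = 224 − 2·149 = -74
  M = 177 + 6·149 − 2·35 = 1001
  Q = 83 − 5·(-74) − 1001 = -548
  S = 210 + 2·(-74) + 4·(-548) = -2130
Policy A (K − 5):
  K = 149 − 5 = 144
  F = 35
  L = 224 − 2·144 = -64
  M = 177 + 6·144 − 2·35 = 971
  Q = 83 − 5·(-64) − 971 = -568
  S = 210 + 2·(-64) + 4·(-568) = -2190
Change in S: -2190 − (-2130) = -60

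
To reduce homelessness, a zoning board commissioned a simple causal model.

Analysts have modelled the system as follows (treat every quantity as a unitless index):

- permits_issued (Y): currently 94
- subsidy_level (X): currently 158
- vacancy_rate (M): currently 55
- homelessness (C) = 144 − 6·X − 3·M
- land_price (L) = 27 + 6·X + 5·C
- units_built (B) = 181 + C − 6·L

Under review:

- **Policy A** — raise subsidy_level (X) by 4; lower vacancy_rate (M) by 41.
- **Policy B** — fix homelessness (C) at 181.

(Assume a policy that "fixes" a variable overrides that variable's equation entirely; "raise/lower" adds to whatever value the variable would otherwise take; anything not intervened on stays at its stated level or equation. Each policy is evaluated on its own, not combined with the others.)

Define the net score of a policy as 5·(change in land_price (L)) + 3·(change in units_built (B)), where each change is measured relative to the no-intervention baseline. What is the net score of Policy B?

Baseline:
  X = 158
  M = 55
  C = 144 − 6·158 − 3·55 = -969
  L = 27 + 6·158 + 5·(-969) = -3870
  B = 181 + (-969) − 6·(-3870) = 22432
Policy B (C := 181):
  X = 158
  M = 55
  C = 181
  L = 27 + 6·158 + 5·181 = 1880
  B = 181 + 181 − 6·1880 = -10918
ΔL = 1880 − (-3870) = 5750; ΔB = -10918 − 22432 = -33350
Score = 5·5750 + 3·(-33350) = -71300

-71300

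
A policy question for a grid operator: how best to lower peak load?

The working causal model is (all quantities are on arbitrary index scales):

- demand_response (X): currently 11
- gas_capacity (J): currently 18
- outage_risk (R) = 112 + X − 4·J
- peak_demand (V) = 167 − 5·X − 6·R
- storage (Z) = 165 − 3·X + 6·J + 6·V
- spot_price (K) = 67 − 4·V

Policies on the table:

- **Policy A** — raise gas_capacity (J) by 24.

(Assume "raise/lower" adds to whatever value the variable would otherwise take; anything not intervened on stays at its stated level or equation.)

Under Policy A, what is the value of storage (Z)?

Policy A (J + 24):
  X = 11
  J = 18 + 24 = 42
  R = 112 + 11 − 4·42 = -45
  V = 167 − 5·11 − 6·(-45) = 382
  Z = 165 − 3·11 + 6·42 + 6·382 = 2676

2676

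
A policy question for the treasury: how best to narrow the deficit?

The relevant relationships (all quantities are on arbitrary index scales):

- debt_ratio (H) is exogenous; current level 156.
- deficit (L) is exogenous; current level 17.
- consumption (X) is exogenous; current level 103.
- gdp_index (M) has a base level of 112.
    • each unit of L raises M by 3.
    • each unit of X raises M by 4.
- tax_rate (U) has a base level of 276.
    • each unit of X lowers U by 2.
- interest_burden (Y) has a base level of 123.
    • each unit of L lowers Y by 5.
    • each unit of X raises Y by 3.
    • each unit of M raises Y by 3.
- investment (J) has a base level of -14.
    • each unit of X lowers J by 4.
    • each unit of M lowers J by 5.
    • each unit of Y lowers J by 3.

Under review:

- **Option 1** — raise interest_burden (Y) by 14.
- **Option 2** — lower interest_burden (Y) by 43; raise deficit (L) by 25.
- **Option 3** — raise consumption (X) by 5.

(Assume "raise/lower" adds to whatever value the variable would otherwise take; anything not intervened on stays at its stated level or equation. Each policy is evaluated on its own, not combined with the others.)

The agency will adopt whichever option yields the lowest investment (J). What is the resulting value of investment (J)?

-10063

Option 1 (Y + 14):
  L = 17
  X = 103
  M = 112 + 3·17 + 4·103 = 575
  Y = 123 − 5·17 + 3·103 + 3·575 (+14 from intervention) = 2086
  J = -14 − 4·103 − 5·575 − 3·2086 = -9559
Option 2 (Y − 43, L + 25):
  L = 17 + 25 = 42
  X = 103
  M = 112 + 3·42 + 4·103 = 650
  Y = 123 − 5·42 + 3·103 + 3·650 (−43 from intervention) = 2129
  J = -14 − 4·103 − 5·650 − 3·2129 = -10063
Option 3 (X + 5):
  L = 17
  X = 103 + 5 = 108
  M = 112 + 3·17 + 4·108 = 595
  Y = 123 − 5·17 + 3·108 + 3·595 = 2147
  J = -14 − 4·108 − 5·595 − 3·2147 = -9862
Comparing — Option 1: J=-9559, Option 2: J=-10063, Option 3: J=-9862. Lowest is -10063 (Option 2).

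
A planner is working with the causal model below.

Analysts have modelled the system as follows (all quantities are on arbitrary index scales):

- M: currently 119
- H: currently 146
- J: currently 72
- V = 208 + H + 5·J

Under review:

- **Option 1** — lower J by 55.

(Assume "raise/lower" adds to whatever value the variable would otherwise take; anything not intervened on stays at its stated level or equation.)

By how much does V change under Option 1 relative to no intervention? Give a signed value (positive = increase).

Baseline:
  H = 146
  J = 72
  V = 208 + 146 + 5·72 = 714
Option 1 (J − 55):
  H = 146
  J = 72 − 55 = 17
  V = 208 + 146 + 5·17 = 439
Change in V: 439 − 714 = -275

-275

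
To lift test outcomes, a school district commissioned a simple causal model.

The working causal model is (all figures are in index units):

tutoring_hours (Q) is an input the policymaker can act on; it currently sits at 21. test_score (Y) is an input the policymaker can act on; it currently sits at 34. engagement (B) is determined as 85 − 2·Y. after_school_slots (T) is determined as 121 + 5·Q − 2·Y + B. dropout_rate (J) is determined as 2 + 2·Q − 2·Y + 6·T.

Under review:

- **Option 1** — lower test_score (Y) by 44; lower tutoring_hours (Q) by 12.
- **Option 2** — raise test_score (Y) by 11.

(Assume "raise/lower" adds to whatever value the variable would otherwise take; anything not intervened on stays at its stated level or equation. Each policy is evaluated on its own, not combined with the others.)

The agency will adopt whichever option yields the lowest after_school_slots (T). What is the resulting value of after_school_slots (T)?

Option 1 (Y − 44, Q − 12):
  Q = 21 − 12 = 9
  Y = 34 − 44 = -10
  B = 85 − 2·(-10) = 105
  T = 121 + 5·9 − 2·(-10) + 105 = 291
Option 2 (Y + 11):
  Q = 21
  Y = 34 + 11 = 45
  B = 85 − 2·45 = -5
  T = 121 + 5·21 − 2·45 + (-5) = 131
Comparing — Option 1: T=291, Option 2: T=131. Lowest is 131 (Option 2).

131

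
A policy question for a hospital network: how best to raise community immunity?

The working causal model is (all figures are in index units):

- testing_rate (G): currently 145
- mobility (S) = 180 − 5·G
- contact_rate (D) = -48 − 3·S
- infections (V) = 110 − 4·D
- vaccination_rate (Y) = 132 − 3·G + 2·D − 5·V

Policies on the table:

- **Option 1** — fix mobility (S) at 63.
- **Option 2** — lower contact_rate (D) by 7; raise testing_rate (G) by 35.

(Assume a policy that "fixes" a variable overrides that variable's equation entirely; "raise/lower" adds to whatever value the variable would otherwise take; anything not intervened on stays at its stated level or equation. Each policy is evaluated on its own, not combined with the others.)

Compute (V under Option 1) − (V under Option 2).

Option 1 (S := 63):
  G = 145
  S = 63
  D = -48 − 3·63 = -237
  V = 110 − 4·(-237) = 1058
Option 2 (D − 7, G + 35):
  G = 145 + 35 = 180
  S = 180 − 5·180 = -720
  D = -48 − 3·(-720) (−7 from intervention) = 2105
  V = 110 − 4·2105 = -8310
V: 1058 − (-8310) = 9368

9368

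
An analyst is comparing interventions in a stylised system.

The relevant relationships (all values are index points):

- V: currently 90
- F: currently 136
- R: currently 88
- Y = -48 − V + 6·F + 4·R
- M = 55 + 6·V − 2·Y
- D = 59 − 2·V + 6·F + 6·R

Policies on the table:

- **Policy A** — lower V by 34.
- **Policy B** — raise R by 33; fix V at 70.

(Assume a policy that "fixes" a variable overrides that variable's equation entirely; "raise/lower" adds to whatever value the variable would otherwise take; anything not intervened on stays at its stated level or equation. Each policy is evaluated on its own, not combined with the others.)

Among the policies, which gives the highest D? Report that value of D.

1461

Policy A (V − 34):
  V = 90 − 34 = 56
  F = 136
  R = 88
  D = 59 − 2·56 + 6·136 + 6·88 = 1291
Policy B (R + 33, V := 70):
  V = 70
  F = 136
  R = 88 + 33 = 121
  D = 59 − 2·70 + 6·136 + 6·121 = 1461
Comparing — Policy A: D=1291, Policy B: D=1461. Highest is 1461 (Policy B).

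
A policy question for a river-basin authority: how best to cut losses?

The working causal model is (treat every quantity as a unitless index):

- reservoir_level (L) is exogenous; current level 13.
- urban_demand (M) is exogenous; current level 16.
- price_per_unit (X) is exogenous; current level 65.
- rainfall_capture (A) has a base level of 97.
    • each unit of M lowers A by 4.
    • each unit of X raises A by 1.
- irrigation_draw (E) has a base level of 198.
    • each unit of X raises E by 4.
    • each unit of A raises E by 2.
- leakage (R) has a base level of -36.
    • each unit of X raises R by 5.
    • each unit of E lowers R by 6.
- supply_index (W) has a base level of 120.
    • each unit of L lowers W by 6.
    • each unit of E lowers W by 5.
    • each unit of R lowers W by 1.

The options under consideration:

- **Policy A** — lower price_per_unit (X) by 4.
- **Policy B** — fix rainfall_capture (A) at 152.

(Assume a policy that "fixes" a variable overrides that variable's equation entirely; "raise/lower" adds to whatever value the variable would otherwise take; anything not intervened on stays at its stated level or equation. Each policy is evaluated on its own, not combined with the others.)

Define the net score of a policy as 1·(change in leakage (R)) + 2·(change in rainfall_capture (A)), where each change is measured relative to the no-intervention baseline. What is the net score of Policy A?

116

Baseline:
  M = 16
  X = 65
  A = 97 − 4·16 + 65 = 98
  E = 198 + 4·65 + 2·98 = 654
  R = -36 + 5·65 − 6·654 = -3635
Policy A (X − 4):
  M = 16
  X = 65 − 4 = 61
  A = 97 − 4·16 + 61 = 94
  E = 198 + 4·61 + 2·94 = 630
  R = -36 + 5·61 − 6·630 = -3511
ΔR = -3511 − (-3635) = 124; ΔA = 94 − 98 = -4
Score = 1·124 + 2·(-4) = 116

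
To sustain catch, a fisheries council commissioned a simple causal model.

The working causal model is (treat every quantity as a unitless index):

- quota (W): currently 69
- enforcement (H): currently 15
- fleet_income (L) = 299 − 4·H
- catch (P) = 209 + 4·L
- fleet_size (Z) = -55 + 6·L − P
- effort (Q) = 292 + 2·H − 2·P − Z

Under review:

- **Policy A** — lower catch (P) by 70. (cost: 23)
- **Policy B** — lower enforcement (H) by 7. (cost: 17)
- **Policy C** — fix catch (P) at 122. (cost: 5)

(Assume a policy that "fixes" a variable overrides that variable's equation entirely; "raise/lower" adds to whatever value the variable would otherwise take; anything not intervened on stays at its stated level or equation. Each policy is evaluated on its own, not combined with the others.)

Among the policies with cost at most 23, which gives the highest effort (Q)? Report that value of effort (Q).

-1179

Policy A (P − 70):
  H = 15
  L = 299 − 4·15 = 239
  P = 209 + 4·239 (−70 from intervention) = 1095
  Z = -55 + 6·239 − 1095 = 284
  Q = 292 + 2·15 − 2·1095 − 284 = -2152
Policy B (H − 7):
  H = 15 − 7 = 8
  L = 299 − 4·8 = 267
  P = 209 + 4·267 = 1277
  Z = -55 + 6·267 − 1277 = 270
  Q = 292 + 2·8 − 2·1277 − 270 = -2516
Policy C (P := 122):
  H = 15
  L = 299 − 4·15 = 239
  P = 122
  Z = -55 + 6·239 − 122 = 1257
  Q = 292 + 2·15 − 2·122 − 1257 = -1179
Comparing — Policy A: Q=-2152, Policy B: Q=-2516, Policy C: Q=-1179. Highest is -1179 (Policy C).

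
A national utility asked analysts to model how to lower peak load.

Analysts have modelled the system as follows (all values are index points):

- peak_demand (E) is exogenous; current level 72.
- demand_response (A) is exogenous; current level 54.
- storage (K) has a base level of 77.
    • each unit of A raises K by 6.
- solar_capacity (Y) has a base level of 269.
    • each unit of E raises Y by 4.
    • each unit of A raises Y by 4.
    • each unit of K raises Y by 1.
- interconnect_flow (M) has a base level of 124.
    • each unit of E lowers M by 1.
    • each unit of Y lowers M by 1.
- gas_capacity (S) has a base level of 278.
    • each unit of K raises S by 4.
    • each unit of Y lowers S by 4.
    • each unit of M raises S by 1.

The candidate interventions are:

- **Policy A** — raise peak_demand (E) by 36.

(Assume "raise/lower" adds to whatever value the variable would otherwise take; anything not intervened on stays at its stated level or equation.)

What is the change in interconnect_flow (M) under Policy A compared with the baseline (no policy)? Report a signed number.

-180

Baseline:
  E = 72
  A = 54
  K = 77 + 6·54 = 401
  Y = 269 + 4·72 + 4·54 + 401 = 1174
  M = 124 − 72 − 1174 = -1122
Policy A (E + 36):
  E = 72 + 36 = 108
  A = 54
  K = 77 + 6·54 = 401
  Y = 269 + 4·108 + 4·54 + 401 = 1318
  M = 124 − 108 − 1318 = -1302
Change in M: -1302 − (-1122) = -180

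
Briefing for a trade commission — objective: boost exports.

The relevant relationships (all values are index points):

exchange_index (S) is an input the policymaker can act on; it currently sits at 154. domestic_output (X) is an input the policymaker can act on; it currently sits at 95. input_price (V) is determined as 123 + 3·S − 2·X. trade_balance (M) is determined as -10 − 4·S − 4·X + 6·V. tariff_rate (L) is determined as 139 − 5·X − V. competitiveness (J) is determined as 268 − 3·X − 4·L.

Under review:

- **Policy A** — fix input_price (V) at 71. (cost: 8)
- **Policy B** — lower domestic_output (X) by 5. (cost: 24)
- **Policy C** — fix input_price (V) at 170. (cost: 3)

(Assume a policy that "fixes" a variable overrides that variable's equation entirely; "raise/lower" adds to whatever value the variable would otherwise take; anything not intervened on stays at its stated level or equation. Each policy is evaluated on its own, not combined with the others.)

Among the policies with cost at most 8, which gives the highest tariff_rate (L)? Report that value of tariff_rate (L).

Policy A (V := 71):
  S = 154
  X = 95
  V = 71
  L = 139 − 5·95 − 71 = -407
Policy C (V := 170):
  S = 154
  X = 95
  V = 170
  L = 139 − 5·95 − 170 = -506
Comparing — Policy A: L=-407, Policy C: L=-506. Highest is -407 (Policy A).

-407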